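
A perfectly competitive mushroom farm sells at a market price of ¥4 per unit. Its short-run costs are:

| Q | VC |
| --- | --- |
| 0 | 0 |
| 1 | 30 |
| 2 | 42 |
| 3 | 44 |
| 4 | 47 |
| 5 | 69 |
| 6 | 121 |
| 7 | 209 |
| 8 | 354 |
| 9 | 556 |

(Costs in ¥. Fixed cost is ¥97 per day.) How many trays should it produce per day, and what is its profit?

Tabulate TR − TC: Q=0: -97; Q=1: -123; Q=2: -131; Q=3: -129; Q=4: -128; Q=5: -146; Q=6: -194; Q=7: -278; Q=8: -419; Q=9: -617.
Profit is highest at Q = 0. Equivalently, the lowest AVC in the table is 47/4 ≈ ¥11.75 at Q = 4, and P = ¥4 falls below it — price never covers variable cost, so the firm shuts down and loses only its fixed cost.

Q = 0 (shut down); profit = -¥97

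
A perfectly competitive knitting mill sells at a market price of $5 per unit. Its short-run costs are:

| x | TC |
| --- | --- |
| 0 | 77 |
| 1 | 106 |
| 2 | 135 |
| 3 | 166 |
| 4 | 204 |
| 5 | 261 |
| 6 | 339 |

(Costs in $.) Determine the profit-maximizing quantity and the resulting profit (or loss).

Tabulate TR − TC: x=0: -77; x=1: -101; x=2: -125; x=3: -151; x=4: -184; x=5: -236; x=6: -309.
Profit is highest at x = 0. Equivalently, the lowest AVC in the table is 29/1 ≈ $29 at x = 1, and P = $5 falls below it — price never covers variable cost, so the firm shuts down and loses only its fixed cost.

x = 0 (shut down); profit = -$77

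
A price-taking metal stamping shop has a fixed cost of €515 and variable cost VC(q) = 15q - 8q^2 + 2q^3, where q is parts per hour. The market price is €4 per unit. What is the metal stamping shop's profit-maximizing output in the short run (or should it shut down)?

Variable cost is VC = 15q - 8q^2 + 2q^3, so AVC = VC/q = 15 - 8q + 2q^2 and MC = dTC/dq = 15 - 16q + 6q^2.
AVC hits its minimum where MC = AVC, at q = 2, giving min AVC = 15 - 8·2 + 2·2^2 = €7.
P = €4 lies below min AVC = €7; no output level covers variable cost.
Best response: produce nothing and absorb the €515 fixed cost.

Shut down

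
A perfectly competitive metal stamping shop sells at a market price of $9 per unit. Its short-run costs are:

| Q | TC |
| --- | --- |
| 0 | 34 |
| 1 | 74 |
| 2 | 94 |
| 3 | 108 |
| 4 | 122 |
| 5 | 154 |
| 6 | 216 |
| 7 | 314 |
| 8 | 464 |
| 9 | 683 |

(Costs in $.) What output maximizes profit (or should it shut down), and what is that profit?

Profit at each row (π = 9Q − TC): Q=0: -34; Q=1: -65; Q=2: -76; Q=3: -81; Q=4: -86; Q=5: -109; Q=6: -162; Q=7: -251; Q=8: -392; Q=9: -602.
Profit is highest at Q = 0. Equivalently, the lowest AVC in the table is 88/4 ≈ $22 at Q = 4, and P = $9 falls below it — price never covers variable cost, so the firm shuts down and loses only its fixed cost.

Q = 0 (shut down); profit = -$34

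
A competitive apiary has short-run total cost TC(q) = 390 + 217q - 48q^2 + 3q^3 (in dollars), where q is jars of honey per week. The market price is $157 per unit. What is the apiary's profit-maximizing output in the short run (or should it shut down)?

Produce at q = 10

Variable cost is VC = 217q - 48q^2 + 3q^3, so AVC = VC/q = 217 - 48q + 3q^2 and MC = dTC/dq = 217 - 96q + 9q^2.
The AVC parabola has its vertex at q = 48/6 = 8, where AVC = 217 - 48·8 + 3·8^2 = $25.
Since P = $157 ≥ min AVC = $25, price covers variable cost and the firm should produce.
P = MC gives 60 - 96q + 9q^2 = 0, with roots 2/3 and 10. Take the larger (rising MC): q* = 10.
Check: AVC at q = 10 is $37 ≤ P, so revenue covers variable cost.
Profit = P·q − TC = 157·10 − 760 = $810.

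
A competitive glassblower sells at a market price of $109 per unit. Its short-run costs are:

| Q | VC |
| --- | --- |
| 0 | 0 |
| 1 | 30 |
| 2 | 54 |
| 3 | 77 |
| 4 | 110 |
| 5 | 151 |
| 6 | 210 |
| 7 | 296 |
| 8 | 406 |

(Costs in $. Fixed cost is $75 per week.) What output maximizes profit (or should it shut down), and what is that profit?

Tabulate TR − TC: Q=0: -75; Q=1: 4; Q=2: 89; Q=3: 175; Q=4: 251; Q=5: 319; Q=6: 369; Q=7: 392; Q=8: 391.
Profit is maximized at Q = 7. AVC there is 296/7 = $42.29 ≤ P, so producing beats shutting down (which would give -$75).

Q = 7; profit = $392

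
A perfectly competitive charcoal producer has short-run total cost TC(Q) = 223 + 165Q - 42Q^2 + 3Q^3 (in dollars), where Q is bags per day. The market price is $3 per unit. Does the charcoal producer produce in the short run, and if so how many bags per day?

Variable cost is VC = 165Q - 42Q^2 + 3Q^3, so AVC = VC/Q = 165 - 42Q + 3Q^2 and MC = dTC/dQ = 165 - 84Q + 9Q^2.
AVC is minimized where dAVC/dQ = -42 + 6Q = 0, at Q = 7; min AVC = 165 - 42·7 + 3·7^2 = $18.
Since P = $3 < min AVC = $18, price fails to cover variable cost at any output.
Best response: produce nothing and absorb the $223 fixed cost.

Shut down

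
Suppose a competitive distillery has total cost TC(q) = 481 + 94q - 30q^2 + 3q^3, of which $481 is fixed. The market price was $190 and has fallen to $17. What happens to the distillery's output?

MC = 94 - 60q + 9q^2; the shutdown threshold is min AVC = $19 (at q = 5).
With P = $190 above the shutdown price, P = MC gives q = 8.
At P = $17 < min AVC = $19, price no longer covers variable cost at any output, so the firm shuts down: q = 0.

Output falls from 8 to 0 (the firm shuts down)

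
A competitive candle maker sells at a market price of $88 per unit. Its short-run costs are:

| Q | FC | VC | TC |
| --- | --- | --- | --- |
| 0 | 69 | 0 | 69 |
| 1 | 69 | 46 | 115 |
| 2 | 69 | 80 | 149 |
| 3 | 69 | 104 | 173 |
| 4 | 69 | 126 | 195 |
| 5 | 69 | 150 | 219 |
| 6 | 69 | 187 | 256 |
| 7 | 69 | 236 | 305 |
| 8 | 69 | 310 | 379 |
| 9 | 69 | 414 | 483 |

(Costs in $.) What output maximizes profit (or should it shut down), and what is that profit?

Q = 8; profit = $325

Tabulate TR − TC: Q=0: -69; Q=1: -27; Q=2: 27; Q=3: 91; Q=4: 157; Q=5: 221; Q=6: 272; Q=7: 311; Q=8: 325; Q=9: 309.
Profit is maximized at Q = 8. AVC there is 310/8 = $38.75 ≤ P, so producing beats shutting down (which would give -$69).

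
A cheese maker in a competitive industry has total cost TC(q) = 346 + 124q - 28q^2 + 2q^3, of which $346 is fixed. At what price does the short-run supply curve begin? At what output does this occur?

The shutdown price is the minimum of AVC. VC = 124q - 28q^2 + 2q^3, so AVC = 124 - 28q + 2q^2.
dAVC/dq = -28 + 4q = 0 gives q = 7. min AVC = 124 - 28·7 + 2·7^2 = 26.
The firm shuts down for any P below $26.

$26 per unit, at q = 7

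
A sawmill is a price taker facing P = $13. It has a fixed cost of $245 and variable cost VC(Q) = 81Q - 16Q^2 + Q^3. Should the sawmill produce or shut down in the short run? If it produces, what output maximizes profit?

Shut down

Strip out fixed cost: VC = 81Q - 16Q^2 + Q^3. Then AVC = 81 - 16Q + Q^2 and MC = 81 - 32Q + 3Q^2.
AVC hits its minimum where MC = AVC, at Q = 8, giving min AVC = 81 - 16·8 + 8^2 = $17.
P = $13 lies below min AVC = $17; no output level covers variable cost.
Shutting down limits the loss to fixed cost, $245.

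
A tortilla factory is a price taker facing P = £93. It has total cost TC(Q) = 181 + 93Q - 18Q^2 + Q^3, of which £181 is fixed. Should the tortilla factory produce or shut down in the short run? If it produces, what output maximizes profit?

Variable cost is VC = 93Q - 18Q^2 + Q^3, so AVC = VC/Q = 93 - 18Q + Q^2 and MC = dTC/dQ = 93 - 36Q + 3Q^2.
AVC is minimized where dAVC/dQ = -18 + 2Q = 0, at Q = 9; min AVC = 93 - 18·9 + 9^2 = £12.
Because £93 ≥ £12, revenue can cover variable cost; the firm operates.
Set P = MC: 93 = 93 - 36Q + 3Q^2 → -36Q + 3Q^2 = 0. The roots are Q = 0 and Q = 12; the profit-maximizing output is on the rising part of MC, so Q* = 12.
Check: AVC at Q = 12 is £21 ≤ P, so revenue covers variable cost.
Profit = P·Q − TC = 93·12 − 433 = £683.

Produce at Q = 12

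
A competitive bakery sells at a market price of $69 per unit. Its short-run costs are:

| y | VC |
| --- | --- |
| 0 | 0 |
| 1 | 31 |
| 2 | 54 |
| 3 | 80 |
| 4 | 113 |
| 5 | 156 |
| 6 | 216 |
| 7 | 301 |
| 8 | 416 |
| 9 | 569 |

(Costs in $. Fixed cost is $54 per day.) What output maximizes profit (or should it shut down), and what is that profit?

y = 6; profit = $144

Profit at each row (π = 69y − TC): y=0: -54; y=1: -16; y=2: 30; y=3: 73; y=4: 109; y=5: 135; y=6: 144; y=7: 128; y=8: 82; y=9: -2.
Profit is maximized at y = 6. AVC there is 216/6 = $36 ≤ P, so producing beats shutting down (which would give -$54).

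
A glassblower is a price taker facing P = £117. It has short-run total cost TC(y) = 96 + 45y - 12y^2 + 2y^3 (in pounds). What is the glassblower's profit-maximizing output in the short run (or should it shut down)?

From TC, MC = TC'(y) = 45 - 24y + 6y^2 and AVC = VC/y = 45 - 12y + 2y^2.
AVC is minimized where dAVC/dy = -12 + 4y = 0, at y = 3; min AVC = 45 - 12·3 + 2·3^2 = £27.
Because £117 ≥ £27, revenue can cover variable cost; the firm operates.
Solving P = MC: -72 - 24y + 6y^2 = 0 ⇒ y = -2 or 6. On the upward-sloping branch, y* = 6.
Check: AVC at y = 6 is £45 ≤ P, so revenue covers variable cost.
Profit = P·y − TC = 117·6 − 366 = £336.

Produce at y = 6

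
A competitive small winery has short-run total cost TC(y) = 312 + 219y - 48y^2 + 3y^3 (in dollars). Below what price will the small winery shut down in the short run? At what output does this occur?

$27 per unit, at y = 8

The shutdown price is the minimum of AVC. VC = 219y - 48y^2 + 3y^3, so AVC = 219 - 48y + 3y^2.
At the minimum of AVC, MC = AVC. MC = 219 - 96y + 9y^2; setting MC = AVC gives 6y^2 - 48y = 0, so y = 8. min AVC = 27.
For P < $27 the firm produces nothing.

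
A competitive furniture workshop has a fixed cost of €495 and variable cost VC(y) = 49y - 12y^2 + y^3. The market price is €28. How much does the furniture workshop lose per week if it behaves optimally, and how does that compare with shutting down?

AVC = 49 - 12y + y^2 has its minimum €13 at y = 6; price €28 clears that bar, so the firm operates.
MC = 49 - 24y + 3y^2. Setting P = MC and taking the root on the rising branch gives y* = 7.
TR = 28·7 = 196. TC = 495 + 98 = 593. Profit = 196 − 593 = -€397.
By producing, the firm covers all variable cost plus €98 of fixed cost; shutting down would lose the full €495.

Profit = -€397 at y = 7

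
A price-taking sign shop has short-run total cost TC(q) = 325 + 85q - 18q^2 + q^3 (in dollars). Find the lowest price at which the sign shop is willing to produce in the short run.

$4 per unit

The firm shuts down when price falls below the minimum of average variable cost. AVC = VC/q = 85 - 18q + q^2.
dAVC/dq = -18 + 2q = 0 gives q = 9. min AVC = 85 - 18·9 + 9^2 = 4.
For P < $4 the firm produces nothing.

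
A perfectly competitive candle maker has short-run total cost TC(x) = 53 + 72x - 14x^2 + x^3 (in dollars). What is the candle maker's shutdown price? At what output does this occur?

The shutdown price is the minimum of AVC. VC = 72x - 14x^2 + x^3, so AVC = 72 - 14x + x^2.
dAVC/dx = -14 + 2x = 0 gives x = 7. min AVC = 72 - 14·7 + 7^2 = 23.
The firm shuts down for any P below $23.

$23 per unit, at x = 7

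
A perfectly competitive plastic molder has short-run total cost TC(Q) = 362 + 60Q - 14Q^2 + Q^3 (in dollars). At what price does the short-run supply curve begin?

Short-run supply begins at min AVC. From VC = 60Q - 14Q^2 + Q^3, AVC = 60 - 14Q + Q^2.
At the minimum of AVC, MC = AVC. MC = 60 - 28Q + 3Q^2; setting MC = AVC gives 2Q^2 - 14Q = 0, so Q = 7. min AVC = 11.
So the shutdown price is $11.

$11 per unit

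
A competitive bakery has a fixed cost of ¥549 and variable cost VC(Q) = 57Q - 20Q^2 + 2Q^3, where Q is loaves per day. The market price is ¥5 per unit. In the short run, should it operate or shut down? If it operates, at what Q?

From TC, MC = TC'(Q) = 57 - 40Q + 6Q^2 and AVC = VC/Q = 57 - 20Q + 2Q^2.
The AVC parabola has its vertex at Q = 20/4 = 5, where AVC = 57 - 20·5 + 2·5^2 = ¥7.
With P < min AVC (¥5 < ¥7), every unit sold adds to the loss.
Best response: produce nothing and absorb the ¥549 fixed cost.

Shut down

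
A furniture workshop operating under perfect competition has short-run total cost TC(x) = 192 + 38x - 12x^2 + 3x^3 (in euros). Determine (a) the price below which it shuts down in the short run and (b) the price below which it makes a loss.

Shutdown price = €26; break-even price = €86

AVC = 38 - 12x + 3x^2; minimized at x = 2, giving min AVC = €26. That is the shutdown price.
ATC = 192/x + 38 - 12x + 3x^2. Setting dATC/dx = −192/x^2 − 12 + 6x = 0 gives x = 4 (since 6·4^3 − 12·4^2 = 192).
min ATC = 192/4 + 38 − 12·4 + 3·4^2 = €86. That is the break-even price.
For €26 ≤ P < €86 the firm produces at a loss; below €26 it shuts down.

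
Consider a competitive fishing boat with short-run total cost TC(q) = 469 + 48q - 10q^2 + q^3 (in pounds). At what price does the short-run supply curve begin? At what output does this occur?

£23 per unit, at q = 5

The firm shuts down when price falls below the minimum of average variable cost. AVC = VC/q = 48 - 10q + q^2.
At the minimum of AVC, MC = AVC. MC = 48 - 20q + 3q^2; setting MC = AVC gives 2q^2 - 10q = 0, so q = 5. min AVC = 23.
So the shutdown price is £23.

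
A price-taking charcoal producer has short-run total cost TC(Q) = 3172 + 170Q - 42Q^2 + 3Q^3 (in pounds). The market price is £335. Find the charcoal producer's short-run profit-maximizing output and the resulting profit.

Profit = -£268 at Q = 11

AVC = 170 - 42Q + 3Q^2 has its minimum £23 at Q = 7; price £335 clears that bar, so the firm operates.
MC = 170 - 84Q + 9Q^2. Setting P = MC and taking the root on the rising branch gives Q* = 11.
TR = 335·11 = 3685. TC = 3172 + 781 = 3953. Profit = 3685 − 3953 = -£268.
That loss of £268 beats the £3172 the firm would lose by shutting down; producing recovers £2904 of fixed cost.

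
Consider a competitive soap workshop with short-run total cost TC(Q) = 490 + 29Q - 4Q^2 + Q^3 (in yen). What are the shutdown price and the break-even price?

Shutdown price = ¥25; break-even price = ¥120

Shutdown price = min AVC. AVC = 29 - 4Q + Q^2, with vertex at Q = 2 and minimum ¥25.
ATC = 490/Q + 29 - 4Q + Q^2. Setting dATC/dQ = −490/Q^2 − 4 + 2Q = 0 gives Q = 7 (since 2·7^3 − 4·7^2 = 490).
min ATC = 490/7 + 29 − 4·7 + 7^2 = ¥120. That is the break-even price.
Between these two prices the firm operates at a loss; above ¥120 it earns a profit.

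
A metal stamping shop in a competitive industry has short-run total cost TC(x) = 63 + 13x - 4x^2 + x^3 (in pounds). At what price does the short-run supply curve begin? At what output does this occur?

£9 per unit, at x = 2

Short-run supply begins at min AVC. From VC = 13x - 4x^2 + x^3, AVC = 13 - 4x + x^2.
At the minimum of AVC, MC = AVC. MC = 13 - 8x + 3x^2; setting MC = AVC gives 2x^2 - 4x = 0, so x = 2. min AVC = 9.
The firm shuts down for any P below £9.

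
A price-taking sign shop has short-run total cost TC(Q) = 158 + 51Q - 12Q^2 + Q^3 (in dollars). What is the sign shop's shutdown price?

$15 per unit

Short-run supply begins at min AVC. From VC = 51Q - 12Q^2 + Q^3, AVC = 51 - 12Q + Q^2.
At the minimum of AVC, MC = AVC. MC = 51 - 24Q + 3Q^2; setting MC = AVC gives 2Q^2 - 12Q = 0, so Q = 6. min AVC = 15.
For P < $15 the firm produces nothing.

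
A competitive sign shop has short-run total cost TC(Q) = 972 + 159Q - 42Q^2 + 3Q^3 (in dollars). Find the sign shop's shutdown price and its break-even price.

Shutdown price = $12; break-even price = $132

AVC = 159 - 42Q + 3Q^2; minimized at Q = 7, giving min AVC = $12. That is the shutdown price.
ATC = 972/Q + 159 - 42Q + 3Q^2. Setting dATC/dQ = −972/Q^2 − 42 + 6Q = 0 gives Q = 9 (since 6·9^3 − 42·9^2 = 972).
min ATC = 972/9 + 159 − 42·9 + 3·9^2 = $132. That is the break-even price.
Between these two prices the firm operates at a loss; above $132 it earns a profit.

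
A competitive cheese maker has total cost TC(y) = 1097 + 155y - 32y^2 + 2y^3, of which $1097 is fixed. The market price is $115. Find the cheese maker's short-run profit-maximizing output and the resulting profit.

AVC = 155 - 32y + 2y^2; min AVC = $27 at y = 8. Since P = $115 ≥ min AVC, the firm produces.
With MC = 155 - 64y + 6y^2, P = MC on the upward-sloping part at y* = 10.
TR = 115·10 = 1150. TC = 1097 + 350 = 1447. Profit = 1150 − 1447 = -$297.
Shutting down would mean losing the fixed cost of $1097, so operating at a loss of $297 is better by $800.

Profit = -$297 at y = 10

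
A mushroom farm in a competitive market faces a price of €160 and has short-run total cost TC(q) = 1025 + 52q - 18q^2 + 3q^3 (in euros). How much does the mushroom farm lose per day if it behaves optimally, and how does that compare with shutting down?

AVC = 52 - 18q + 3q^2 has its minimum €25 at q = 3; price €160 clears that bar, so the firm operates.
MC = 52 - 36q + 9q^2. Setting P = MC and taking the root on the rising branch gives q* = 6.
TR = 160·6 = 960. TC = 1025 + 312 = 1337. Profit = 960 − 1337 = -€377.
That loss of €377 beats the €1025 the firm would lose by shutting down; producing recovers €648 of fixed cost.

Profit = -€377 at q = 6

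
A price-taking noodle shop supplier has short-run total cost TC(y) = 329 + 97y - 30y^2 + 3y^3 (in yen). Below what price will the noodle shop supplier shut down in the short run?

¥22 per unit

The firm shuts down when price falls below the minimum of average variable cost. AVC = VC/y = 97 - 30y + 3y^2.
dAVC/dy = -30 + 6y = 0 gives y = 5. min AVC = 97 - 30·5 + 3·5^2 = 22.
The firm shuts down for any P below ¥22.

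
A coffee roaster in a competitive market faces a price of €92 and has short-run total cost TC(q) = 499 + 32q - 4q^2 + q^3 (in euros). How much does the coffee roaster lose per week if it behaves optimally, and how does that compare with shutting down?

AVC = 32 - 4q + q^2 has its minimum €28 at q = 2; price €92 clears that bar, so the firm operates.
With MC = 32 - 8q + 3q^2, P = MC on the upward-sloping part at q* = 6.
TR = 92·6 = 552. TC = 499 + 264 = 763. Profit = 552 − 763 = -€211.
That loss of €211 beats the €499 the firm would lose by shutting down; producing recovers €288 of fixed cost.

Profit = -€211 at q = 6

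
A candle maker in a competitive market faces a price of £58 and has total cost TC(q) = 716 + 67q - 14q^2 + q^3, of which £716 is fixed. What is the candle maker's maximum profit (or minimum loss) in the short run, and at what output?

Profit = -£392 at q = 9

AVC = 67 - 14q + q^2 has its minimum £18 at q = 7; price £58 clears that bar, so the firm operates.
MC = 67 - 28q + 3q^2. Setting P = MC and taking the root on the rising branch gives q* = 9.
TR = 58·9 = 522. TC = 716 + 198 = 914. Profit = 522 − 914 = -£392.
By producing, the firm covers all variable cost plus £324 of fixed cost; shutting down would lose the full £716.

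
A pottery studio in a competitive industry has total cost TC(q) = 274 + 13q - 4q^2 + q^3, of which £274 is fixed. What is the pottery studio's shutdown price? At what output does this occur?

£9 per unit, at q = 2

The firm shuts down when price falls below the minimum of average variable cost. AVC = VC/q = 13 - 4q + q^2.
At the minimum of AVC, MC = AVC. MC = 13 - 8q + 3q^2; setting MC = AVC gives 2q^2 - 4q = 0, so q = 2. min AVC = 9.
For P < £9 the firm produces nothing.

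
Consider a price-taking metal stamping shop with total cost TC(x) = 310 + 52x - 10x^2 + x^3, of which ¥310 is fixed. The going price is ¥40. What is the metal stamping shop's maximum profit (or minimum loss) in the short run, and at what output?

AVC = 52 - 10x + x^2 has its minimum ¥27 at x = 5; price ¥40 clears that bar, so the firm operates.
With MC = 52 - 20x + 3x^2, P = MC on the upward-sloping part at x* = 6.
TR = 40·6 = 240. TC = 310 + 168 = 478. Profit = 240 − 478 = -¥238.
Shutting down would mean losing the fixed cost of ¥310, so operating at a loss of ¥238 is better by ¥72.

Profit = -¥238 at x = 6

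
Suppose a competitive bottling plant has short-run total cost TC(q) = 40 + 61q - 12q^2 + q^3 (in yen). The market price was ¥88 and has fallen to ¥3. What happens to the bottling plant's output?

MC = 61 - 24q + 3q^2; the shutdown threshold is min AVC = ¥25 (at q = 6).
With P = ¥88 above the shutdown price, P = MC gives q = 9.
At P = ¥3 < min AVC = ¥25, price no longer covers variable cost at any output, so the firm shuts down: q = 0.

Output falls from 9 to 0 (the firm shuts down)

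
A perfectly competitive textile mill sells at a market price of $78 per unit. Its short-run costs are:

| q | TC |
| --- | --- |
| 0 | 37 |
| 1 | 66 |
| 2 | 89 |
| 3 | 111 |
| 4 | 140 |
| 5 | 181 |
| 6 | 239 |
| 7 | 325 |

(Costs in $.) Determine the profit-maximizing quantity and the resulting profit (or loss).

Profit at each row (π = 78q − TC): q=0: -37; q=1: 12; q=2: 67; q=3: 123; q=4: 172; q=5: 209; q=6: 229; q=7: 221.
Profit is maximized at q = 6. AVC there is 202/6 = $33.67 ≤ P, so producing beats shutting down (which would give -$37).

q = 6; profit = $229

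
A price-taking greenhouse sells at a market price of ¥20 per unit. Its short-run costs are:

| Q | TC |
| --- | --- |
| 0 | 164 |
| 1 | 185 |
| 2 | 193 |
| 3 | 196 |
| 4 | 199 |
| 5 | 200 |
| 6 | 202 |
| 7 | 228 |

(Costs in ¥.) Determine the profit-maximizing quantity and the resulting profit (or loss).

Q = 6; profit = -¥82

Compute π = P·Q − TC at each output: Q=0: -164; Q=1: -165; Q=2: -153; Q=3: -136; Q=4: -119; Q=5: -100; Q=6: -82; Q=7: -88.
Profit is maximized at Q = 6. AVC there is 38/6 = ¥6.33 ≤ P, so producing beats shutting down (which would give -¥164).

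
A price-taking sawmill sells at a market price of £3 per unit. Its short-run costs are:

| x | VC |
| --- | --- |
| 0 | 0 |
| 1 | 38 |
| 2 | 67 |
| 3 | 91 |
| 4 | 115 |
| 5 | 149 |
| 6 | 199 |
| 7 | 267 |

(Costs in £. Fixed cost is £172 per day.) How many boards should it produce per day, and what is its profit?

Profit at each row (π = 3x − TC): x=0: -172; x=1: -207; x=2: -233; x=3: -254; x=4: -275; x=5: -306; x=6: -353; x=7: -418.
Profit is highest at x = 0. Equivalently, the lowest AVC in the table is 115/4 ≈ £28.75 at x = 4, and P = £3 falls below it — price never covers variable cost, so the firm shuts down and loses only its fixed cost.

x = 0 (shut down); profit = -£172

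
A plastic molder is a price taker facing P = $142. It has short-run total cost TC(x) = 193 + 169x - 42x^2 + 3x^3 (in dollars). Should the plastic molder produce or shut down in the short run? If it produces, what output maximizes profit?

Produce at x = 9

Strip out fixed cost: VC = 169x - 42x^2 + 3x^3. Then AVC = 169 - 42x + 3x^2 and MC = 169 - 84x + 9x^2.
AVC hits its minimum where MC = AVC, at x = 7, giving min AVC = 169 - 42·7 + 3·7^2 = $22.
P = $142 exceeds min AVC = $22, so the firm stays open.
Set P = MC: 142 = 169 - 84x + 9x^2 → 27 - 84x + 9x^2 = 0. The roots are x = 1/3 and x = 9; the profit-maximizing output is on the rising part of MC, so x* = 9.
Check: AVC at x = 9 is $34 ≤ P, so revenue covers variable cost.
Profit = P·x − TC = 142·9 − 499 = $779.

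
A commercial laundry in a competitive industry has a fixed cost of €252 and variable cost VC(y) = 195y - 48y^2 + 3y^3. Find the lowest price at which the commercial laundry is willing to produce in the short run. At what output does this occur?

The firm shuts down when price falls below the minimum of average variable cost. AVC = VC/y = 195 - 48y + 3y^2.
dAVC/dy = -48 + 6y = 0 gives y = 8. min AVC = 195 - 48·8 + 3·8^2 = 3.
For P < €3 the firm produces nothing.

€3 per unit, at y = 8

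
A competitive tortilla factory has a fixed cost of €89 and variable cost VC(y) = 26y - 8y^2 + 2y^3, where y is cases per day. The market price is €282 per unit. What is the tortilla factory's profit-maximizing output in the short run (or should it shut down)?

Produce at y = 8

Variable cost is VC = 26y - 8y^2 + 2y^3, so AVC = VC/y = 26 - 8y + 2y^2 and MC = dTC/dy = 26 - 16y + 6y^2.
AVC is minimized where dAVC/dy = -8 + 4y = 0, at y = 2; min AVC = 26 - 8·2 + 2·2^2 = €18.
Because €282 ≥ €18, revenue can cover variable cost; the firm operates.
Solving P = MC: -256 - 16y + 6y^2 = 0 ⇒ y = -16/3 or 8. On the upward-sloping branch, y* = 8.
Check: AVC at y = 8 is €90 ≤ P, so revenue covers variable cost.
Profit = P·y − TC = 282·8 − 809 = €1447.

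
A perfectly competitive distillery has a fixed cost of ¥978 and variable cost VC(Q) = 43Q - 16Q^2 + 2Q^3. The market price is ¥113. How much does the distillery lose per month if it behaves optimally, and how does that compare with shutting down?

AVC = 43 - 16Q + 2Q^2 has its minimum ¥11 at Q = 4; price ¥113 clears that bar, so the firm operates.
With MC = 43 - 32Q + 6Q^2, P = MC on the upward-sloping part at Q* = 7.
TR = 113·7 = 791. TC = 978 + 203 = 1181. Profit = 791 − 1181 = -¥390.
Shutting down would mean losing the fixed cost of ¥978, so operating at a loss of ¥390 is better by ¥588.

Profit = -¥390 at Q = 7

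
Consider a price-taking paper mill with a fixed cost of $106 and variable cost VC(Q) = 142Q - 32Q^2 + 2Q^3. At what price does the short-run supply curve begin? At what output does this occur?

$14 per unit, at Q = 8

The firm shuts down when price falls below the minimum of average variable cost. AVC = VC/Q = 142 - 32Q + 2Q^2.
At the minimum of AVC, MC = AVC. MC = 142 - 64Q + 6Q^2; setting MC = AVC gives 4Q^2 - 32Q = 0, so Q = 8. min AVC = 14.
The firm shuts down for any P below $14.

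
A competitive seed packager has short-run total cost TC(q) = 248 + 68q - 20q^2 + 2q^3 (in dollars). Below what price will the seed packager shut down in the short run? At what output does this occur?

$18 per unit, at q = 5

The shutdown price is the minimum of AVC. VC = 68q - 20q^2 + 2q^3, so AVC = 68 - 20q + 2q^2.
At the minimum of AVC, MC = AVC. MC = 68 - 40q + 6q^2; setting MC = AVC gives 4q^2 - 20q = 0, so q = 5. min AVC = 18.
For P < $18 the firm produces nothing.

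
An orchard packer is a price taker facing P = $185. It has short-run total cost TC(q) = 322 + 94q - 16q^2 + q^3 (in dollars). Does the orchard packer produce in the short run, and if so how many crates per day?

Strip out fixed cost: VC = 94q - 16q^2 + q^3. Then AVC = 94 - 16q + q^2 and MC = 94 - 32q + 3q^2.
The AVC parabola has its vertex at q = 16/2 = 8, where AVC = 94 - 16·8 + 8^2 = $30.
Because $185 ≥ $30, revenue can cover variable cost; the firm operates.
Solving P = MC: -91 - 32q + 3q^2 = 0 ⇒ q = -7/3 or 13. On the upward-sloping branch, q* = 13.
Check: AVC at q = 13 is $55 ≤ P, so revenue covers variable cost.
Profit = P·q − TC = 185·13 − 1037 = $1368.

Produce at q = 13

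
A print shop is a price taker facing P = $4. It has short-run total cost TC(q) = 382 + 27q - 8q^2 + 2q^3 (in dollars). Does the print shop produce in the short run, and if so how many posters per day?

From TC, MC = TC'(q) = 27 - 16q + 6q^2 and AVC = VC/q = 27 - 8q + 2q^2.
The AVC parabola has its vertex at q = 8/4 = 2, where AVC = 27 - 8·2 + 2·2^2 = $19.
Since P = $4 < min AVC = $19, price fails to cover variable cost at any output.
Best response: produce nothing and absorb the $382 fixed cost.

Shut down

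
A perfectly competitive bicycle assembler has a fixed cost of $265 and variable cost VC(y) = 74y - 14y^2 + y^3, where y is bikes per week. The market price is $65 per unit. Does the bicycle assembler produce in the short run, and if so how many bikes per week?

From TC, MC = TC'(y) = 74 - 28y + 3y^2 and AVC = VC/y = 74 - 14y + y^2.
AVC is minimized where dAVC/dy = -14 + 2y = 0, at y = 7; min AVC = 74 - 14·7 + 7^2 = $25.
P = $65 exceeds min AVC = $25, so the firm stays open.
P = MC gives 9 - 28y + 3y^2 = 0, with roots 1/3 and 9. Take the larger (rising MC): y* = 9.
Check: AVC at y = 9 is $29 ≤ P, so revenue covers variable cost.
Profit = P·y − TC = 65·9 − 526 = $59.

Produce at y = 9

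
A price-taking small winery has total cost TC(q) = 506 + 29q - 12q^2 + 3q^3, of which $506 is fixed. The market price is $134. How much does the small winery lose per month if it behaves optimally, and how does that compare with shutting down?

AVC = 29 - 12q + 3q^2; min AVC = $17 at q = 2. Since P = $134 ≥ min AVC, the firm produces.
MC = 29 - 24q + 9q^2. Setting P = MC and taking the root on the rising branch gives q* = 5.
TR = 134·5 = 670. TC = 506 + 220 = 726. Profit = 670 − 726 = -$56.
That loss of $56 beats the $506 the firm would lose by shutting down; producing recovers $450 of fixed cost.

Profit = -$56 at q = 5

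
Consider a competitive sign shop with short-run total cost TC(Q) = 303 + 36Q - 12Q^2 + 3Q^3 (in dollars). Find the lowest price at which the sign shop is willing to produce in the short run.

The firm shuts down when price falls below the minimum of average variable cost. AVC = VC/Q = 36 - 12Q + 3Q^2.
dAVC/dQ = -12 + 6Q = 0 gives Q = 2. min AVC = 36 - 12·2 + 3·2^2 = 24.
The firm shuts down for any P below $24.

$24 per unit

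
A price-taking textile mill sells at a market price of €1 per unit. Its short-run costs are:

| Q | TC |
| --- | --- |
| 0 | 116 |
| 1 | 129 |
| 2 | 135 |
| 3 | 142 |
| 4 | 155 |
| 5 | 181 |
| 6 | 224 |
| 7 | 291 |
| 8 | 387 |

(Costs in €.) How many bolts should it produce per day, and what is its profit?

Tabulate TR − TC: Q=0: -116; Q=1: -128; Q=2: -133; Q=3: -139; Q=4: -151; Q=5: -176; Q=6: -218; Q=7: -284; Q=8: -379.
Profit is highest at Q = 0. Equivalently, the lowest AVC in the table is 26/3 ≈ €8.67 at Q = 3, and P = €1 falls below it — price never covers variable cost, so the firm shuts down and loses only its fixed cost.

Q = 0 (shut down); profit = -€116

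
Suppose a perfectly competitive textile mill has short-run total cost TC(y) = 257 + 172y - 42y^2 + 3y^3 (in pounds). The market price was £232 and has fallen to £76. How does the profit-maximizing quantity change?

AVC = 172 - 42y + 3y^2, minimized at y = 7 where min AVC = £25. MC = 172 - 84y + 9y^2.
At P = £232 ≥ min AVC, set P = MC on the rising branch: y = 10.
At P = £76 ≥ min AVC, set P = MC: y = 8. The firm stays open but cuts output.

Output falls from 10 to 8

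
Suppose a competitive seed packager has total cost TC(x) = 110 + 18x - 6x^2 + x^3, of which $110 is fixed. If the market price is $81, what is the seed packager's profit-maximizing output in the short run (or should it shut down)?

From TC, MC = TC'(x) = 18 - 12x + 3x^2 and AVC = VC/x = 18 - 6x + x^2.
The AVC parabola has its vertex at x = 6/2 = 3, where AVC = 18 - 6·3 + 3^2 = $9.
P = $81 exceeds min AVC = $9, so the firm stays open.
P = MC gives -63 - 12x + 3x^2 = 0, with roots -3 and 7. Take the larger (rising MC): x* = 7.
Check: AVC at x = 7 is $25 ≤ P, so revenue covers variable cost.
Profit = P·x − TC = 81·7 − 285 = $282.

Produce at x = 7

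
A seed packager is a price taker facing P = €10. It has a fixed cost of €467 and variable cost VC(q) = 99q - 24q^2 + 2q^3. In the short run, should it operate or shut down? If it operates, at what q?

Variable cost is VC = 99q - 24q^2 + 2q^3, so AVC = VC/q = 99 - 24q + 2q^2 and MC = dTC/dq = 99 - 48q + 6q^2.
AVC hits its minimum where MC = AVC, at q = 6, giving min AVC = 99 - 24·6 + 2·6^2 = €27.
P = €10 lies below min AVC = €27; no output level covers variable cost.
The firm minimizes its loss by shutting down and losing only its fixed cost of €467.

Shut down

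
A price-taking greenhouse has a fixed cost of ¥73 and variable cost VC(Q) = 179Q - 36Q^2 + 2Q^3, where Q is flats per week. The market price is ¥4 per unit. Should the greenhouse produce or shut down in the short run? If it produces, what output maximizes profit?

Strip out fixed cost: VC = 179Q - 36Q^2 + 2Q^3. Then AVC = 179 - 36Q + 2Q^2 and MC = 179 - 72Q + 6Q^2.
The AVC parabola has its vertex at Q = 36/4 = 9, where AVC = 179 - 36·9 + 2·9^2 = ¥17.
Since P = ¥4 < min AVC = ¥17, price fails to cover variable cost at any output.
Best response: produce nothing and absorb the ¥73 fixed cost.

Shut down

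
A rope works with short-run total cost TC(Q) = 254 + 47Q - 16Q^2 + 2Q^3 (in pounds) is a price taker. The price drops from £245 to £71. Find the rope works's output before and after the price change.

AVC = 47 - 16Q + 2Q^2, minimized at Q = 4 where min AVC = £15. MC = 47 - 32Q + 6Q^2.
At P = £245 ≥ min AVC, set P = MC on the rising branch: Q = 9.
At P = £71 ≥ min AVC, set P = MC: Q = 6. The firm stays open but cuts output.

Output falls from 9 to 6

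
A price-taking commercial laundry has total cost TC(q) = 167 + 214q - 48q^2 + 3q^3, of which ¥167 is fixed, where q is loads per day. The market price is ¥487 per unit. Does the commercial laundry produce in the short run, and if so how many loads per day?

Produce at q = 13

From TC, MC = TC'(q) = 214 - 96q + 9q^2 and AVC = VC/q = 214 - 48q + 3q^2.
The AVC parabola has its vertex at q = 48/6 = 8, where AVC = 214 - 48·8 + 3·8^2 = ¥22.
Since P = ¥487 ≥ min AVC = ¥22, price covers variable cost and the firm should produce.
Solving P = MC: -273 - 96q + 9q^2 = 0 ⇒ q = -7/3 or 13. On the upward-sloping branch, q* = 13.
Check: AVC at q = 13 is ¥97 ≤ P, so revenue covers variable cost.
Profit = P·q − TC = 487·13 − 1428 = ¥4903.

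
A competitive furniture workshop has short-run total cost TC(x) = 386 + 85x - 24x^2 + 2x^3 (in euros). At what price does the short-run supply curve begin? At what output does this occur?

The shutdown price is the minimum of AVC. VC = 85x - 24x^2 + 2x^3, so AVC = 85 - 24x + 2x^2.
At the minimum of AVC, MC = AVC. MC = 85 - 48x + 6x^2; setting MC = AVC gives 4x^2 - 24x = 0, so x = 6. min AVC = 13.
The firm shuts down for any P below €13.

€13 per unit, at x = 6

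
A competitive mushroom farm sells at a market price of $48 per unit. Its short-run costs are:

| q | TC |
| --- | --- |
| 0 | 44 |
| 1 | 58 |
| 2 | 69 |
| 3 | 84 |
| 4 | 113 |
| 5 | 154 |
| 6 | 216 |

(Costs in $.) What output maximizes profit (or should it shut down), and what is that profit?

q = 5; profit = $86

Tabulate TR − TC: q=0: -44; q=1: -10; q=2: 27; q=3: 60; q=4: 79; q=5: 86; q=6: 72.
Profit is maximized at q = 5. AVC there is 110/5 = $22 ≤ P, so producing beats shutting down (which would give -$44).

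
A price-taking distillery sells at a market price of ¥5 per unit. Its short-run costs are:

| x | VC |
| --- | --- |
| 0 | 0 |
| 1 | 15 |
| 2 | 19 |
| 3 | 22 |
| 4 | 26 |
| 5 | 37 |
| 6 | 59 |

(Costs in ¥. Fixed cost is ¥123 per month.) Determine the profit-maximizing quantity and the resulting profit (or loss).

x = 0 (shut down); profit = -¥123

Tabulate TR − TC: x=0: -123; x=1: -133; x=2: -132; x=3: -130; x=4: -129; x=5: -135; x=6: -152.
Profit is highest at x = 0. Equivalently, the lowest AVC in the table is 26/4 ≈ ¥6.50 at x = 4, and P = ¥5 falls below it — price never covers variable cost, so the firm shuts down and loses only its fixed cost.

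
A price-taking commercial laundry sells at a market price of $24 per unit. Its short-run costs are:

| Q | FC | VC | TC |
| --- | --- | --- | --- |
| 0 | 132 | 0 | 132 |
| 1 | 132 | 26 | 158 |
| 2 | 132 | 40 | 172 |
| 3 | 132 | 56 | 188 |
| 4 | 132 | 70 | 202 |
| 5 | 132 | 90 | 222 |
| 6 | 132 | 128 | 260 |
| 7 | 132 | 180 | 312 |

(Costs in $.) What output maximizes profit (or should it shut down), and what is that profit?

Q = 5; profit = -$102

Profit at each row (π = 24Q − TC): Q=0: -132; Q=1: -134; Q=2: -124; Q=3: -116; Q=4: -106; Q=5: -102; Q=6: -116; Q=7: -144.
Profit is maximized at Q = 5. AVC there is 90/5 = $18 ≤ P, so producing beats shutting down (which would give -$132).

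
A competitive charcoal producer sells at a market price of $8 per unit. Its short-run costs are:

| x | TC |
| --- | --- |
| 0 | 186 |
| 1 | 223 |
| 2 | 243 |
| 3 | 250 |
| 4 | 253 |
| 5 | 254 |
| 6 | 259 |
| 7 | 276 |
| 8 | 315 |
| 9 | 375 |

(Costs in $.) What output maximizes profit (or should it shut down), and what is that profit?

Profit at each row (π = 8x − TC): x=0: -186; x=1: -215; x=2: -227; x=3: -226; x=4: -221; x=5: -214; x=6: -211; x=7: -220; x=8: -251; x=9: -303.
Profit is highest at x = 0. Equivalently, the lowest AVC in the table is 73/6 ≈ $12.17 at x = 6, and P = $8 falls below it — price never covers variable cost, so the firm shuts down and loses only its fixed cost.

x = 0 (shut down); profit = -$186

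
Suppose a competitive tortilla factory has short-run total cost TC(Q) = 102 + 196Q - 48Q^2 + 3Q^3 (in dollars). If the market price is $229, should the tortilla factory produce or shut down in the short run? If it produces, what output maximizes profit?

Produce at Q = 11

Variable cost is VC = 196Q - 48Q^2 + 3Q^3, so AVC = VC/Q = 196 - 48Q + 3Q^2 and MC = dTC/dQ = 196 - 96Q + 9Q^2.
AVC hits its minimum where MC = AVC, at Q = 8, giving min AVC = 196 - 48·8 + 3·8^2 = $4.
P = $229 exceeds min AVC = $4, so the firm stays open.
Set P = MC: 229 = 196 - 96Q + 9Q^2 → -33 - 96Q + 9Q^2 = 0. The roots are Q = -1/3 and Q = 11; the profit-maximizing output is on the rising part of MC, so Q* = 11.
Check: AVC at Q = 11 is $31 ≤ P, so revenue covers variable cost.
Profit = P·Q − TC = 229·11 − 443 = $2076.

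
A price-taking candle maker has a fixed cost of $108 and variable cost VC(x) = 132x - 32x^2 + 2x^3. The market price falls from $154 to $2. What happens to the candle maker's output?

AVC = 132 - 32x + 2x^2, minimized at x = 8 where min AVC = $4. MC = 132 - 64x + 6x^2.
With P = $154 above the shutdown price, P = MC gives x = 11.
At P = $2 < min AVC = $4, price no longer covers variable cost at any output, so the firm shuts down: x = 0.

Output falls from 11 to 0 (the firm shuts down)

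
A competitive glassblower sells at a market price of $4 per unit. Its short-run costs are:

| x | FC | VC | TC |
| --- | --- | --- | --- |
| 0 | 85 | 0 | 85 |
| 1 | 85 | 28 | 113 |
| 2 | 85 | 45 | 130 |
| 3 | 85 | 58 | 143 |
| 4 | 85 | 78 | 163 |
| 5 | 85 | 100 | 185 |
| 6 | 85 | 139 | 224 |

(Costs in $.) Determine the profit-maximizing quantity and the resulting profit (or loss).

Profit at each row (π = 4x − TC): x=0: -85; x=1: -109; x=2: -122; x=3: -131; x=4: -147; x=5: -165; x=6: -200.
Profit is highest at x = 0. Equivalently, the lowest AVC in the table is 58/3 ≈ $19.33 at x = 3, and P = $4 falls below it — price never covers variable cost, so the firm shuts down and loses only its fixed cost.

x = 0 (shut down); profit = -$85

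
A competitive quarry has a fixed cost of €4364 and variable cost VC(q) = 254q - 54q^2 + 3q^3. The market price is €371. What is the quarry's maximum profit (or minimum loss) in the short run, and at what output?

AVC = 254 - 54q + 3q^2; min AVC = €11 at q = 9. Since P = €371 ≥ min AVC, the firm produces.
With MC = 254 - 108q + 9q^2, P = MC on the upward-sloping part at q* = 13.
TR = 371·13 = 4823. TC = 4364 + 767 = 5131. Profit = 4823 − 5131 = -€308.
By producing, the firm covers all variable cost plus €4056 of fixed cost; shutting down would lose the full €4364.

Profit = -€308 at q = 13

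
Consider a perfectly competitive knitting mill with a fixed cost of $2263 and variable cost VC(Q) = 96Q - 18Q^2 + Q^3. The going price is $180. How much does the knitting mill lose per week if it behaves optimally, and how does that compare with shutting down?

AVC = 96 - 18Q + Q^2 has its minimum $15 at Q = 9; price $180 clears that bar, so the firm operates.
MC = 96 - 36Q + 3Q^2. Setting P = MC and taking the root on the rising branch gives Q* = 14.
TR = 180·14 = 2520. TC = 2263 + 560 = 2823. Profit = 2520 − 2823 = -$303.
That loss of $303 beats the $2263 the firm would lose by shutting down; producing recovers $1960 of fixed cost.

Profit = -$303 at Q = 14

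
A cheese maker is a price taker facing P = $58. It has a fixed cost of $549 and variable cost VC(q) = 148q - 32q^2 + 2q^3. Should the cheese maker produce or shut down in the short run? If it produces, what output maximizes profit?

Produce at q = 9

Variable cost is VC = 148q - 32q^2 + 2q^3, so AVC = VC/q = 148 - 32q + 2q^2 and MC = dTC/dq = 148 - 64q + 6q^2.
The AVC parabola has its vertex at q = 32/4 = 8, where AVC = 148 - 32·8 + 2·8^2 = $20.
Because $58 ≥ $20, revenue can cover variable cost; the firm operates.
Solving P = MC: 90 - 64q + 6q^2 = 0 ⇒ q = 5/3 or 9. On the upward-sloping branch, q* = 9.
Check: AVC at q = 9 is $22 ≤ P, so revenue covers variable cost.
Profit = P·q − TC = 58·9 − 747 = -$225, a loss, but smaller than the $549 fixed cost the firm would lose by shutting down.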